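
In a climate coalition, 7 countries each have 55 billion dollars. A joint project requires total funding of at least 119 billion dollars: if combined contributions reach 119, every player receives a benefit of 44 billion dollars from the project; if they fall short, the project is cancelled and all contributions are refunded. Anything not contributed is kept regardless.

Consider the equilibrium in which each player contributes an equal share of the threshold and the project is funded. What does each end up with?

Equal share of the threshold: 119/7 = 17.
At this profile no one gains by cutting their contribution: any cut drops the total below 119, the project is cancelled, contributions are refunded, and the deviator ends with 55, which is less than 55 − 17 + 44 = 82. Contributing more than 17 just wastes the excess. So contributing exactly 17 is a best response.
Each player's payoff: 55 − 17 + 44 = 82.

82 billion dollars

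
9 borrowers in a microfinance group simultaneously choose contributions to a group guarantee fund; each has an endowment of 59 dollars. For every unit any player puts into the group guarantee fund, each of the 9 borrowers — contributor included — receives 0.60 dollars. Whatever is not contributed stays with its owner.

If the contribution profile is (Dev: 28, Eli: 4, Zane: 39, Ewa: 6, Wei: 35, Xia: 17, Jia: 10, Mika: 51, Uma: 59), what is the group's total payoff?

Total contributed: 28 + 4 + 39 + 6 + 35 + 17 + 10 + 51 + 59 = 249; total kept: 9 × 59 − 249 = 282.
The group guarantee fund pays out 0.60 × 9 × 249 = 1344.60 in aggregate.
Group total = 282 + 1344.60 = 1626.60.

1626.60 dollars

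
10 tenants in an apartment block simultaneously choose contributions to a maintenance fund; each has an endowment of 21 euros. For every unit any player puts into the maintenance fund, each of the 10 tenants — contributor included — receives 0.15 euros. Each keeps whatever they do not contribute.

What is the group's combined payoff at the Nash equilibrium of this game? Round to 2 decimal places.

210.00 euros

The private return per contributed unit is 0.15 < 1, so contributing 0 is dominant for every player. At the Nash equilibrium everyone keeps their 21, and the group total is 10 × 21 = 210.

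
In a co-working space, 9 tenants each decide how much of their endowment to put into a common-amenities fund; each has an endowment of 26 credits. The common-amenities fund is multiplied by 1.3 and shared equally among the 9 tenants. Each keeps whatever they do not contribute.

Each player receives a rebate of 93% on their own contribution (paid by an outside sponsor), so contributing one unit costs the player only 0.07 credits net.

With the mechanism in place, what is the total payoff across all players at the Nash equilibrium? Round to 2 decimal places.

The effective private return per unit is now (1.3/9) / 0.07 = 2.0635 > 1, so every player's dominant strategy flips to full contribution.
At the Nash equilibrium everyone contributes 26. Group total payoff = 9 × (26 × 0.93 + 1.3 × 26) = 521.82.

521.82 credits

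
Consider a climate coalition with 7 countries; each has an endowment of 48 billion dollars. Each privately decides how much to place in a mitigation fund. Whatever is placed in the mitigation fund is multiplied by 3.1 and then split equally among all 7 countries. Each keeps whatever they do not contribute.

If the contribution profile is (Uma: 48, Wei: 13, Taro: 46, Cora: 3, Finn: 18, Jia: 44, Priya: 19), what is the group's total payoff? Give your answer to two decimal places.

Total contributed: 48 + 13 + 46 + 3 + 18 + 44 + 19 = 191; total kept: 7 × 48 − 191 = 145.
The mitigation fund pays out 3.1 × 191 = 592.10 in aggregate.
Group total = 145 + 592.10 = 737.10.

737.10 billion dollars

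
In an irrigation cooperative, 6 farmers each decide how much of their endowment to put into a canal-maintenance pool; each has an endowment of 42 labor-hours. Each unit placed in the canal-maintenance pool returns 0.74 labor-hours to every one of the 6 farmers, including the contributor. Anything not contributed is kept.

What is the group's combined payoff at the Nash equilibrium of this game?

The private return per contributed unit is 0.74 < 1, so contributing 0 is dominant for every player. At the Nash equilibrium everyone keeps their 42, and the group total is 6 × 42 = 252.

252.00 labor-hours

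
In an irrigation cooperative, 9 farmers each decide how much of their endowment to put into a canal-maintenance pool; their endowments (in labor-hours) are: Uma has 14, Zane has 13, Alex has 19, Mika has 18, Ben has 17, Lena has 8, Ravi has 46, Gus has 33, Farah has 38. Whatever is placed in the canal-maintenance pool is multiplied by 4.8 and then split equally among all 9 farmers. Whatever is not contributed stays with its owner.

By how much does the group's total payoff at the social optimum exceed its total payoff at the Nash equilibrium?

The private return per contributed unit is 4.8/9 = 0.5333 < 1 for every player regardless of endowment, so the Nash equilibrium is zero contribution and the group total is Σ E_j = 14 + 13 + 19 + 18 + 17 + 8 + 46 + 33 + 38 = 206.
Each contributed unit returns 4.800 to the group, so the social optimum is full contribution by everyone: group total = 4.800 × 206 = 988.80.
Efficiency loss = (4.800 − 1) × 206 = 782.80.

782.80 labor-hours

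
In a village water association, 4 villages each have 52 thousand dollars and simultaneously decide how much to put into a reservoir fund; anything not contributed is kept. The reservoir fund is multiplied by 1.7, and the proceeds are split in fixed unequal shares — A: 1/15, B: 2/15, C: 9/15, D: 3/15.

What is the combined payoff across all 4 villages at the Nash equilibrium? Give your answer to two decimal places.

244.40 thousand dollars

Player j's private return per contributed unit is 1.7 × (j's share). Contributing is weakly dominant for j when that share is at least 1/1.7 = 0.5882, and contributing 0 is dominant otherwise.
The only share above 0.5882 is C's 9/15, contributing 52; the remaining 3 contribute 0. Total contributed: 52.
The reservoir fund pays out 1.7 × 52 = 88.40 in total (split across the unequal shares, but the aggregate is all that matters for the group sum).
The 3 free-riders keep 52 each, adding 156. Group total = 156 + 88.40 = 244.40.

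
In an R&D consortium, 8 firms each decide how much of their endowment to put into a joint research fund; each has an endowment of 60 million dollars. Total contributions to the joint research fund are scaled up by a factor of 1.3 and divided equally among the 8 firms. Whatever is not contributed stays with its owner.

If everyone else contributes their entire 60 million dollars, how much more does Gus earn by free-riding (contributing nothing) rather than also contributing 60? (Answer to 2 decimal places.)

50.25 million dollars

Switching from a contribution of 60 to 0 lets Gus keep an extra 60 million dollars, but lowers the joint research fund by 60, which costs Gus their own share of that drop: 1.3/8 × 60 = 9.75.
Net gain = 60 − 9.75 = 50.25. The private return per contributed unit (0.1625) is below 1, so free-riding is indeed the best response regardless of what the others do.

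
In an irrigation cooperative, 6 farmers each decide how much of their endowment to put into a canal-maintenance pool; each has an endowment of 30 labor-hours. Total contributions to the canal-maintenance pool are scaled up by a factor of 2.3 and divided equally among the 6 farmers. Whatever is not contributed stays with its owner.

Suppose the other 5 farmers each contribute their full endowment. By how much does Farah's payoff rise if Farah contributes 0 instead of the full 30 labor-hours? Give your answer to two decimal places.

Switching from a contribution of 30 to 0 lets Farah keep an extra 30 labor-hours, but lowers the canal-maintenance pool by 30, which costs Farah their own share of that drop: 2.3/6 × 30 = 11.50.
Net gain = 30 − 11.50 = 18.50. The private return per contributed unit (0.3833) is below 1, so free-riding is indeed the best response regardless of what the others do.

18.50 labor-hours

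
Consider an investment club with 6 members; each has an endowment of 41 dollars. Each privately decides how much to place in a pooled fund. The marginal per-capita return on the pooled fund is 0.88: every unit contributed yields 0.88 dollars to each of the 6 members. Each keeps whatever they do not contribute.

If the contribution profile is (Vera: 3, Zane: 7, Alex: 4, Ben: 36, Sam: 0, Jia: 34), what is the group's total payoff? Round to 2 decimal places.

605.52 dollars

Total contributed: 3 + 7 + 4 + 36 + 0 + 34 = 84; total kept: 6 × 41 − 84 = 162.
The pooled fund pays out 0.88 × 6 × 84 = 443.52 in aggregate.
Group total = 162 + 443.52 = 605.52.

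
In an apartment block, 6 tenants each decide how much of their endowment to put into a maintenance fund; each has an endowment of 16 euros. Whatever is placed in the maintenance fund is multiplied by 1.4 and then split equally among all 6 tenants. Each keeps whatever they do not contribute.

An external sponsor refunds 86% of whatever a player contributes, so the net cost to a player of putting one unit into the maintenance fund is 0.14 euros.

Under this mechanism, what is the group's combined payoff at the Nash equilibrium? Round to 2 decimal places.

Under the mechanism each unit contributed yields (1.4/6) / 0.14 = 1.6667 back to its contributor per unit of net cost, which exceeds 1, making full contribution the dominant choice for everyone.
At the Nash equilibrium everyone contributes 16. Group total payoff = 6 × (16 × 0.86 + 1.4 × 16) = 216.96.

216.96 euros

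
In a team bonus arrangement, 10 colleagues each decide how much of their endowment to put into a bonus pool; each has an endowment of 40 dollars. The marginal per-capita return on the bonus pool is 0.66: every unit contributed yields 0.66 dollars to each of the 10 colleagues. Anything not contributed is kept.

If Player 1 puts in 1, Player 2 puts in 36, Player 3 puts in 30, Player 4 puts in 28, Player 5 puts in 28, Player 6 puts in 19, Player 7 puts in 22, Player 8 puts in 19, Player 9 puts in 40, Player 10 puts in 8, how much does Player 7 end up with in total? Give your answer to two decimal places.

Total contributed: 1 + 36 + 30 + 28 + 28 + 19 + 22 + 19 + 40 + 8 = 231.
Each receives 0.66 × 231 = 152.46 from the bonus pool.
Player 7 keeps 40 − 22 = 18, so Player 7's payoff is 18 + 152.46 = 170.46.

170.46 dollars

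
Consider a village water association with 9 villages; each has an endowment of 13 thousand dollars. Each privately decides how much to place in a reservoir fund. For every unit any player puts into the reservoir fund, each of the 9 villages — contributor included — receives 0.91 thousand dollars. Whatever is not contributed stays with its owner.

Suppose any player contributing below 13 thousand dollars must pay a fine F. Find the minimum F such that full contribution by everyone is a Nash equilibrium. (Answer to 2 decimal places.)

1.17 thousand dollars

Given the others contribute fully, the best deviation is to contribute 0 (any partial contribution still incurs the fine and gives up units whose private return 0.91 is below 1).
Deviating from 13 to 0 saves 13 thousand dollars but forfeits the deviator's share of the drop in the reservoir fund: 0.91 × 13 = 11.83.
So the deviation gain is 13 − 11.83 = 1.17, and the fine must be at least 1.17 thousand dollars to wipe it out.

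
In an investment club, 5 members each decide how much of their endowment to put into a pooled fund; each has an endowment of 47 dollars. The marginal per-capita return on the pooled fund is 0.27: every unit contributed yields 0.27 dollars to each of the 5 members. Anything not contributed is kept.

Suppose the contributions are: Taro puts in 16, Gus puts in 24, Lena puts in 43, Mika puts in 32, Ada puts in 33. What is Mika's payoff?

Total contributed: 16 + 24 + 43 + 32 + 33 = 148.
Each receives 0.27 × 148 = 39.96 from the pooled fund.
Mika keeps 47 − 32 = 15, so Mika's payoff is 15 + 39.96 = 54.96.

54.96 dollars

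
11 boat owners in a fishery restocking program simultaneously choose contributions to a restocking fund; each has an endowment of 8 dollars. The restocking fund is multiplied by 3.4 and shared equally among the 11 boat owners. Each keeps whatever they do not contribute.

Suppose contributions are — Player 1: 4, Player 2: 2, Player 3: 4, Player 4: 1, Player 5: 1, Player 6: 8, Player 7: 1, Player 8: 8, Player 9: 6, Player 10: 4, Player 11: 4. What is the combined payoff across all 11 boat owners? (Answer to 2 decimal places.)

Total contributed: 4 + 2 + 4 + 1 + 1 + 8 + 1 + 8 + 6 + 4 + 4 = 43; total kept: 11 × 8 − 43 = 45.
The restocking fund pays out 3.4 × 43 = 146.20 in aggregate.
Group total = 45 + 146.20 = 191.20.

191.20 dollars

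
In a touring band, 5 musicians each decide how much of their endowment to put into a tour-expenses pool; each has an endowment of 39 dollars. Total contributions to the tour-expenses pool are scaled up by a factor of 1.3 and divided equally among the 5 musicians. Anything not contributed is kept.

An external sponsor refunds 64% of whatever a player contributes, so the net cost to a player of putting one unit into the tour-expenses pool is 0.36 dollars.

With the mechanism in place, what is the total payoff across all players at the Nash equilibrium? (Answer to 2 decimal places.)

With the mechanism, a contributed unit returns (1.3/5) / 0.36 = 0.7222 per unit of net cost — still below 1 — so contributing 0 remains dominant for every player.
At the Nash equilibrium no one contributes; group total payoff = 5 × 39 = 195.

195.00 dollars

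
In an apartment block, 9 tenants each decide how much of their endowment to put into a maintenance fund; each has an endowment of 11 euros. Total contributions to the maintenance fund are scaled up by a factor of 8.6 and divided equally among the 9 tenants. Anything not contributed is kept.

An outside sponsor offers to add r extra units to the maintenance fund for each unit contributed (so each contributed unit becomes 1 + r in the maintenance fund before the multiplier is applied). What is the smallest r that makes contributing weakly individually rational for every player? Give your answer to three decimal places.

With matching at rate r, one contributed unit becomes (1 + r) in the maintenance fund and returns 8.6 × (1 + r) / 9 to the contributor.
Setting this equal to 1: 1 + r = 9/8.6 = 1.0465.
So the minimum matching rate is r = 1.0465 − 1 = 0.047.

0.047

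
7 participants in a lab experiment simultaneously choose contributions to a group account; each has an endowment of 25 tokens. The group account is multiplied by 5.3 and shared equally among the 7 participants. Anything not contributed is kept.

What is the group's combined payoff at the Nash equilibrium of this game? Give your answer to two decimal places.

Each contributed unit returns 5.3/7 = 0.7571 to its contributor — below 1 — so contributing 0 is dominant for every player. At the Nash equilibrium everyone keeps their 25, and the group total is 7 × 25 = 175.

175.00 tokens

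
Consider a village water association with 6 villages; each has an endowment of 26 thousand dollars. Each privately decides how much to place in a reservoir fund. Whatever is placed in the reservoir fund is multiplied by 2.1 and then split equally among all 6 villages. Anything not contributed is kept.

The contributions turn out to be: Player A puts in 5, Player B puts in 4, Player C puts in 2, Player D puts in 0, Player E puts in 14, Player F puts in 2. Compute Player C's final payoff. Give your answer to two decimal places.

33.45 thousand dollars

Total contributed: 5 + 4 + 2 + 0 + 14 + 2 = 27.
Each receives 2.1 × 27 / 6 = 9.45 from the reservoir fund.
Player C keeps 26 − 2 = 24, so Player C's payoff is 24 + 9.45 = 33.45.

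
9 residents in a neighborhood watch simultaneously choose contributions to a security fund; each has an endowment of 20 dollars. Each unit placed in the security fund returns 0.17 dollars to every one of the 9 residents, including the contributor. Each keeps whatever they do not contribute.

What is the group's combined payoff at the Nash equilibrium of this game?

The private return per contributed unit is 0.17 < 1, so contributing 0 is dominant for every player. At the Nash equilibrium everyone keeps their 20, and the group total is 9 × 20 = 180.

180.00 dollars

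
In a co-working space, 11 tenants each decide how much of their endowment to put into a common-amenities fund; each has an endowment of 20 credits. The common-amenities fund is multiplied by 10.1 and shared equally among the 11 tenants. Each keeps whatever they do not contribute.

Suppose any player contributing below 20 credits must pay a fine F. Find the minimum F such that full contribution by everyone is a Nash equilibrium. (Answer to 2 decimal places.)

Given the others contribute fully, the best deviation is to contribute 0 (any partial contribution still incurs the fine and gives up units whose private return 0.9182 is below 1).
Deviating from 20 to 0 saves 20 credits but forfeits the deviator's share of the drop in the common-amenities fund: 10.1/11 × 20 = 18.36.
So the deviation gain is 20 − 18.36 = 1.64, and the fine must be at least 1.64 credits to wipe it out.

1.64 credits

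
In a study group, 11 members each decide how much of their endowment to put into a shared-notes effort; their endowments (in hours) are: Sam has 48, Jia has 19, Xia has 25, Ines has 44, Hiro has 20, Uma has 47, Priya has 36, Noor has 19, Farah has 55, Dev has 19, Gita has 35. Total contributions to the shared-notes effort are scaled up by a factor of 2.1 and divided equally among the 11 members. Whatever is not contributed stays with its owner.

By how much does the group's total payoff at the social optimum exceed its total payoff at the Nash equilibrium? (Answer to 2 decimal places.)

The private return per contributed unit is 2.1/11 = 0.1909 < 1 for every player regardless of endowment, so the Nash equilibrium is zero contribution and the group total is Σ E_j = 48 + 19 + 25 + 44 + 20 + 47 + 36 + 19 + 55 + 19 + 35 = 367.
Each contributed unit returns 2.100 to the group, so the social optimum is full contribution by everyone: group total = 2.100 × 367 = 770.70.
Efficiency loss = (2.100 − 1) × 367 = 403.70.

403.70 hours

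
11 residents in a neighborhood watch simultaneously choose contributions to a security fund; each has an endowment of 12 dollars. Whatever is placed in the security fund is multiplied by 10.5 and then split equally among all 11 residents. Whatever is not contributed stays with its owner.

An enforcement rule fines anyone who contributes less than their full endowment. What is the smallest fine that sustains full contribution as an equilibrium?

Given the others contribute fully, the best deviation is to contribute 0 (any partial contribution still incurs the fine and gives up units whose private return 0.9545 is below 1).
Deviating from 12 to 0 saves 12 dollars but forfeits the deviator's share of the drop in the security fund: 10.5/11 × 12 = 11.45.
So the deviation gain is 12 − 11.45 = 0.55, and the fine must be at least 0.55 dollars to wipe it out.

0.55 dollars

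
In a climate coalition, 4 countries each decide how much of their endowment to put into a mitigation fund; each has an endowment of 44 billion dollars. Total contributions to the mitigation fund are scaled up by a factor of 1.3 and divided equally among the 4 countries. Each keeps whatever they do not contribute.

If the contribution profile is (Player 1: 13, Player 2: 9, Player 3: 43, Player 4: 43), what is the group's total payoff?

Total contributed: 13 + 9 + 43 + 43 = 108; total kept: 4 × 44 − 108 = 68.
The mitigation fund pays out 1.3 × 108 = 140.40 in aggregate.
Group total = 68 + 140.40 = 208.40.

208.40 billion dollars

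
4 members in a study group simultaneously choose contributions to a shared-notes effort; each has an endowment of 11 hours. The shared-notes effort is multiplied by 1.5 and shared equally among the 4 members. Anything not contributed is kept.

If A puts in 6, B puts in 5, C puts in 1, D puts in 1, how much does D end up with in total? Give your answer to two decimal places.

Total contributed: 6 + 5 + 1 + 1 = 13.
Each receives 1.5 × 13 / 4 = 4.88 from the shared-notes effort.
D keeps 11 − 1 = 10, so D's payoff is 10 + 4.88 = 14.88.

14.88 hours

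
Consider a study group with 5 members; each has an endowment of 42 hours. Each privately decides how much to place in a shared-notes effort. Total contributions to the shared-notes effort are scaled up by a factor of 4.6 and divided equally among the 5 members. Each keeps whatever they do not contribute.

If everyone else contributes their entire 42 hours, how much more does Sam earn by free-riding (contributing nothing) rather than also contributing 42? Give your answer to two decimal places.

3.36 hours

Switching from a contribution of 42 to 0 lets Sam keep an extra 42 hours, but lowers the shared-notes effort by 42, which costs Sam their own share of that drop: 4.6/5 × 42 = 38.64.
Net gain = 42 − 38.64 = 3.36. The private return per contributed unit (0.9200) is below 1, so free-riding is indeed the best response regardless of what the others do.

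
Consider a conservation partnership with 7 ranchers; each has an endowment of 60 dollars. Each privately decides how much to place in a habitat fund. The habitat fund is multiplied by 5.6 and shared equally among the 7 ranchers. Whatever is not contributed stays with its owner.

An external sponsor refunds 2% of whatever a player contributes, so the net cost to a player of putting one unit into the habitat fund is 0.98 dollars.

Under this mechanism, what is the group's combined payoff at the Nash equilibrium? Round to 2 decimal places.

420.00 dollars

Even with the mechanism, each unit contributed returns only (5.6/7) / 0.98 = 0.8163 per unit of net cost, so contributing nothing is still dominant.
Everyone keeps their endowment and the group total is 7 × 60 = 420.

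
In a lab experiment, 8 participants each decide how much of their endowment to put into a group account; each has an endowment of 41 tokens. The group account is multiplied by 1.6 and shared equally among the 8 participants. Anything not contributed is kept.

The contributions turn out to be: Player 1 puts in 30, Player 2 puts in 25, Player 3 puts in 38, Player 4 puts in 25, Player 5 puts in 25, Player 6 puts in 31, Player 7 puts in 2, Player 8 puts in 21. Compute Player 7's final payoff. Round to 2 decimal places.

78.40 tokens

Total contributed: 30 + 25 + 38 + 25 + 25 + 31 + 2 + 21 = 197.
Each receives 1.6 × 197 / 8 = 39.40 from the group account.
Player 7 keeps 41 − 2 = 39, so Player 7's payoff is 39 + 39.40 = 78.40.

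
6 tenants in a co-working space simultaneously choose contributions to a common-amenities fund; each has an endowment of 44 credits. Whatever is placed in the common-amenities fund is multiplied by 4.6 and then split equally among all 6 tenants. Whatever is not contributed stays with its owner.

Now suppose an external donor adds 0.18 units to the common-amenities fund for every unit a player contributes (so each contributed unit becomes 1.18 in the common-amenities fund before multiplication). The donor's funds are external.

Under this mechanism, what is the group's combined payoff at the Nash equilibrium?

Even with the mechanism, each unit contributed returns only 4.6 × 1.18 / 6 = 0.9047 per unit of net cost, so contributing nothing is still dominant.
At the Nash equilibrium no one contributes; group total payoff = 6 × 44 = 264.

264.00 credits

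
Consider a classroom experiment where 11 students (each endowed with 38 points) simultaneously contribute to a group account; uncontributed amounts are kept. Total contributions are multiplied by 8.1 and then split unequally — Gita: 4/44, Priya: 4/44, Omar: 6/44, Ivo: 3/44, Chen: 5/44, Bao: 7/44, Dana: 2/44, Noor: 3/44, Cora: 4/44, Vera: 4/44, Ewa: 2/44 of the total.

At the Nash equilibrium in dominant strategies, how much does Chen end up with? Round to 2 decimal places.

Player j's private return per contributed unit is 8.1 × (j's share). Contributing is weakly dominant for j when that share is at least 1/8.1 = 0.1235, and contributing 0 is dominant otherwise.
Omar and Bao are above the threshold, contributing 38 each; the remaining 9 contribute 0. Total contributed: 76.
Chen keeps 38 and receives 8.1 × 76 × 5/44 = 69.95 from the group account, for a payoff of 107.95.

107.95 points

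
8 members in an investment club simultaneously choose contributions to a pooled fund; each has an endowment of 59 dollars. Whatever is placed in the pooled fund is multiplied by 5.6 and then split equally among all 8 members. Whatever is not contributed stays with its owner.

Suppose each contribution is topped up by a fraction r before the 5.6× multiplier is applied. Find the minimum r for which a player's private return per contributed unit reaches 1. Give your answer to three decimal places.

0.429

With matching at rate r, one contributed unit becomes (1 + r) in the pooled fund and returns 5.6 × (1 + r) / 8 to the contributor.
Setting this equal to 1: 1 + r = 8/5.6 = 1.4286.
So the minimum matching rate is r = 1.4286 − 1 = 0.429.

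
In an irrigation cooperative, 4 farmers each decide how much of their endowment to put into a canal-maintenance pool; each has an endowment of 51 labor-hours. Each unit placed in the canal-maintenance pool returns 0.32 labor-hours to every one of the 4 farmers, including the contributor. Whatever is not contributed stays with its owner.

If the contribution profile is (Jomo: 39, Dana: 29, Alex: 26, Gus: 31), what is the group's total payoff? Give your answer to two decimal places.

239.00 labor-hours

Total contributed: 39 + 29 + 26 + 31 = 125; total kept: 4 × 51 − 125 = 79.
The canal-maintenance pool pays out 0.32 × 4 × 125 = 160.00 in aggregate.
Group total = 79 + 160.00 = 239.00.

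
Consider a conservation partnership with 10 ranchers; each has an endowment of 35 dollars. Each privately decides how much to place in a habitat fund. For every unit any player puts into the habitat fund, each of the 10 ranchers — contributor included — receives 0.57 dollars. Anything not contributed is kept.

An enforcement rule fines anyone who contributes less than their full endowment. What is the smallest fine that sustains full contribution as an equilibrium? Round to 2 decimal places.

Given the others contribute fully, the best deviation is to contribute 0 (any partial contribution still incurs the fine and gives up units whose private return 0.57 is below 1).
Deviating from 35 to 0 saves 35 dollars but forfeits the deviator's share of the drop in the habitat fund: 0.57 × 35 = 19.95.
So the deviation gain is 35 − 19.95 = 15.05, and the fine must be at least 15.05 dollars to wipe it out.

15.05 dollars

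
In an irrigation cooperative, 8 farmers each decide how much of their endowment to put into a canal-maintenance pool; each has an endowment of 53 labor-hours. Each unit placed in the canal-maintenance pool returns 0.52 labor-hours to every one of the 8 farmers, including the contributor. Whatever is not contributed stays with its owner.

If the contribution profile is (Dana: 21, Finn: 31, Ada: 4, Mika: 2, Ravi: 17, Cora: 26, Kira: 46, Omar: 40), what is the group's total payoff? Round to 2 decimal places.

1014.92 labor-hours

Total contributed: 21 + 31 + 4 + 2 + 17 + 26 + 46 + 40 = 187; total kept: 8 × 53 − 187 = 237.
The canal-maintenance pool pays out 0.52 × 8 × 187 = 777.92 in aggregate.
Group total = 237 + 777.92 = 1014.92.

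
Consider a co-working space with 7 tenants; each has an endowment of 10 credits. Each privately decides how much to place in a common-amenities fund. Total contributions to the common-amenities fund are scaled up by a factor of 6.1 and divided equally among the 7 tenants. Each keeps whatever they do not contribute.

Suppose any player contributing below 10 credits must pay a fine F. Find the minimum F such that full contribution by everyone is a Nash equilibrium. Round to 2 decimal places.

1.29 credits

Given the others contribute fully, the best deviation is to contribute 0 (any partial contribution still incurs the fine and gives up units whose private return 0.8714 is below 1).
Deviating from 10 to 0 saves 10 credits but forfeits the deviator's share of the drop in the common-amenities fund: 6.1/7 × 10 = 8.71.
So the deviation gain is 10 − 8.71 = 1.29, and the fine must be at least 1.29 credits to wipe it out.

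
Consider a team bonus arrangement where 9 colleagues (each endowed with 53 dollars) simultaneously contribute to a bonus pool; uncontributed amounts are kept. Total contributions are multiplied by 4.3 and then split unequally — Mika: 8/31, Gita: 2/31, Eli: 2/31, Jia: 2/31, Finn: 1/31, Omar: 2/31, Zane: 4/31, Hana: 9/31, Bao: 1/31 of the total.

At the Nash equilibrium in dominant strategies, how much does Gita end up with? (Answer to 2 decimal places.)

For player j, contributing a unit is worthwhile iff 4.3 × (j's share) ≥ 1, i.e. iff j's share is at least 0.2326.
Mika and Hana clear that bar, contributing 53 each; the remaining 7 contribute 0. Total contributed: 106.
Gita keeps 53 and receives 4.3 × 106 × 2/31 = 29.41 from the bonus pool, for a payoff of 82.41.

82.41 dollars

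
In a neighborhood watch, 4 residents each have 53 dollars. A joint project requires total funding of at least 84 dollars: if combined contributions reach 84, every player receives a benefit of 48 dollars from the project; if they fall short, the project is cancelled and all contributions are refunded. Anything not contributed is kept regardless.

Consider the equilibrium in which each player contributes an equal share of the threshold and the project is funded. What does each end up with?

80 dollars

Equal share of the threshold: 84/4 = 21.
At this profile no one gains by cutting their contribution: any cut drops the total below 84, the project is cancelled, contributions are refunded, and the deviator ends with 53, which is less than 53 − 21 + 48 = 80. Contributing more than 21 just wastes the excess. So contributing exactly 21 is a best response.
Each player's payoff: 53 − 21 + 48 = 80.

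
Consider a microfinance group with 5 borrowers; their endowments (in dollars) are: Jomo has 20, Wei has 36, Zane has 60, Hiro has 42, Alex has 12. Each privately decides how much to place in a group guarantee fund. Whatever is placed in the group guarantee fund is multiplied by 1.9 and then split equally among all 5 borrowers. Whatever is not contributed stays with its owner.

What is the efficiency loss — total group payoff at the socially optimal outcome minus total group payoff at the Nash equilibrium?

153.00 dollars

The private return per contributed unit is 1.9/5 = 0.3800 < 1 for every player regardless of endowment, so the Nash equilibrium is zero contribution and the group total is Σ E_j = 20 + 36 + 60 + 42 + 12 = 170.
Each contributed unit returns 1.900 to the group, so the social optimum is full contribution by everyone: group total = 1.900 × 170 = 323.00.
Efficiency loss = (1.900 − 1) × 170 = 153.00.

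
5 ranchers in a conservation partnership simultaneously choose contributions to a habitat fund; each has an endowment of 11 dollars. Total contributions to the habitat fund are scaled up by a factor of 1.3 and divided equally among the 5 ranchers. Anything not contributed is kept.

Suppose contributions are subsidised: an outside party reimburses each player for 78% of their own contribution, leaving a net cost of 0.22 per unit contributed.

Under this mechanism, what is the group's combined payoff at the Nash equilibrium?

Under the mechanism each unit contributed yields (1.3/5) / 0.22 = 1.1818 back to its contributor per unit of net cost, which exceeds 1, making full contribution the dominant choice for everyone.
At the Nash equilibrium everyone contributes 11. Group total payoff = 5 × (11 × 0.78 + 1.3 × 11) = 114.40.

114.40 dollars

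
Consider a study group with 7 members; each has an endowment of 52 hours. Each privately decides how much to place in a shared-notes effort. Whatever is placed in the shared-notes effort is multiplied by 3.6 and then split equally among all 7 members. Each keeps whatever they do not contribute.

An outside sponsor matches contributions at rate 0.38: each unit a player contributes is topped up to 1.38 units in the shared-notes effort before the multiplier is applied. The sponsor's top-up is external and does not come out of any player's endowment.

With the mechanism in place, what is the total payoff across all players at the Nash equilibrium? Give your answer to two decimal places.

Even with the mechanism, each unit contributed returns only 3.6 × 1.38 / 7 = 0.7097 per unit of net cost, so contributing nothing is still dominant.
Everyone keeps their endowment and the group total is 7 × 52 = 364.

364.00 hours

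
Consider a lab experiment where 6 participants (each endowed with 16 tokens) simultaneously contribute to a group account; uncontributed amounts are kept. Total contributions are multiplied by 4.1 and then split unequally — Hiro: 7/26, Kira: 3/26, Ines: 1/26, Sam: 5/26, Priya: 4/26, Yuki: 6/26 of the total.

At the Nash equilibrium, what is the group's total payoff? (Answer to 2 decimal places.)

Each unit j contributes comes back to j as 4.1 × (j's share), so j prefers to contribute only if that share exceeds 1/4.1 = 0.2439; otherwise keeping the unit dominates.
Only Hiro (7/26) clears that bar, contributing 16; the remaining 5 contribute 0. Total contributed: 16.
The group account pays out 4.1 × 16 = 65.60 in total (split across the unequal shares, but the aggregate is all that matters for the group sum).
The 5 free-riders keep 16 each, adding 80. Group total = 80 + 65.60 = 145.60.

145.60 tokens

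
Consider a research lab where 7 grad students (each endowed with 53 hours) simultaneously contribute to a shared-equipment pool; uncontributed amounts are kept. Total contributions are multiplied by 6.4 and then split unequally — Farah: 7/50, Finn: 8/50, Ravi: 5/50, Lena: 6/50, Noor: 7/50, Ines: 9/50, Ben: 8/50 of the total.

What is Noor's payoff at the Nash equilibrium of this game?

Player j's private return per contributed unit is 6.4 × (j's share). Contributing is weakly dominant for j when that share is at least 1/6.4 = 0.1563, and contributing 0 is dominant otherwise.
The shares above 0.1563 belong to Finn, Ines and Ben, contributing 53 each; the remaining 4 contribute 0. Total contributed: 159.
Noor keeps 53 and receives 6.4 × 159 × 7/50 = 142.46 from the shared-equipment pool, for a payoff of 195.46.

195.46 hours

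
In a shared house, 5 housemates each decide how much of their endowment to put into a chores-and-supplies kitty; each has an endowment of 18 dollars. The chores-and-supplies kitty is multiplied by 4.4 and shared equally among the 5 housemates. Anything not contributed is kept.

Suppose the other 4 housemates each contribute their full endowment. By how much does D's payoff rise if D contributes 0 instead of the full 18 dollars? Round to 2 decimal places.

Switching from a contribution of 18 to 0 lets D keep an extra 18 dollars, but lowers the chores-and-supplies kitty by 18, which costs D their own share of that drop: 4.4/5 × 18 = 15.84.
Net gain = 18 − 15.84 = 2.16. The private return per contributed unit (0.8800) is below 1, so free-riding is indeed the best response regardless of what the others do.

2.16 dollars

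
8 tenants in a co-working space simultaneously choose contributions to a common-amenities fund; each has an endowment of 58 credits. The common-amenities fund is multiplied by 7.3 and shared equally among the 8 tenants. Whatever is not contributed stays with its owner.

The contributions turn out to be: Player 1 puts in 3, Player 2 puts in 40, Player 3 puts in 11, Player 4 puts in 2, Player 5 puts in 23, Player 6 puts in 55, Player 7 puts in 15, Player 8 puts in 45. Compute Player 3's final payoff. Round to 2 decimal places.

Total contributed: 3 + 40 + 11 + 2 + 23 + 55 + 15 + 45 = 194.
Each receives 7.3 × 194 / 8 = 177.03 from the common-amenities fund.
Player 3 keeps 58 − 11 = 47, so Player 3's payoff is 47 + 177.03 = 224.03.

224.03 credits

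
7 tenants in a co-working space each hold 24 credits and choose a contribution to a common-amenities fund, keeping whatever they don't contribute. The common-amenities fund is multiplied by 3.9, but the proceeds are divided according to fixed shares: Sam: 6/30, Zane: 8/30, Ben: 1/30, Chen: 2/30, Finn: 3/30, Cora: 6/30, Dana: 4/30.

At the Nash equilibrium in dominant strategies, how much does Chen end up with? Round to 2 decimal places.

Player j's private return per contributed unit is 3.9 × (j's share). Contributing is weakly dominant for j when that share is at least 1/3.9 = 0.2564, and contributing 0 is dominant otherwise.
The only share above 0.2564 is Zane's 8/30, contributing 24; the remaining 6 contribute 0. Total contributed: 24.
Chen keeps 24 and receives 3.9 × 24 × 2/30 = 6.24 from the common-amenities fund, for a payoff of 30.24.

30.24 credits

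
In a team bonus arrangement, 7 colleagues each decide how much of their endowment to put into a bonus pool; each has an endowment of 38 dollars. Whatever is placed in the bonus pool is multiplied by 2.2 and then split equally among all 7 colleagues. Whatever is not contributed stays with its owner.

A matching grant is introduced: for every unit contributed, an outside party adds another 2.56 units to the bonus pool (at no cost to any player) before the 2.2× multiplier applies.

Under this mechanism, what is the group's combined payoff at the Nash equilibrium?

With the mechanism, a contributed unit returns 2.2 × 3.56 / 7 = 1.1189 per unit of net cost to the contributor — now above 1 — so contributing fully is weakly dominant for every player.
So the Nash equilibrium is full contribution by all 7; the group earns 2.2 × 3.56 × 266 = 2083.31.

2083.31 dollars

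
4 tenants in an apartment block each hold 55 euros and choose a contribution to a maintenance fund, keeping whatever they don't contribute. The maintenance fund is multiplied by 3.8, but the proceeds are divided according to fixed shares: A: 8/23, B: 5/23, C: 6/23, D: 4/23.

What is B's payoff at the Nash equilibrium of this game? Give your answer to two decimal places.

100.43 euros

For player j, contributing a unit is worthwhile iff 3.8 × (j's share) ≥ 1, i.e. iff j's share is at least 0.2632.
The only share above 0.2632 is A's 8/23, contributing 55; the remaining 3 contribute 0. Total contributed: 55.
B keeps 55 and receives 3.8 × 55 × 5/23 = 45.43 from the maintenance fund, for a payoff of 100.43.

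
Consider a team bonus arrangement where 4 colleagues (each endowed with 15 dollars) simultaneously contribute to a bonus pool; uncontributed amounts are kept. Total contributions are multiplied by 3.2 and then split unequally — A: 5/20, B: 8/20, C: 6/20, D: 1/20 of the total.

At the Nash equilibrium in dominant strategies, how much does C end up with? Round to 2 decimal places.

A player with share s gets back 3.2·s per unit contributed, so full contribution is dominant for anyone with s > 1/3.2 = 0.3125 and zero contribution is dominant for anyone below.
B alone (share 8/20) is above the threshold, contributing 15; the remaining 3 contribute 0. Total contributed: 15.
C keeps 15 and receives 3.2 × 15 × 6/20 = 14.40 from the bonus pool, for a payoff of 29.40.

29.40 dollars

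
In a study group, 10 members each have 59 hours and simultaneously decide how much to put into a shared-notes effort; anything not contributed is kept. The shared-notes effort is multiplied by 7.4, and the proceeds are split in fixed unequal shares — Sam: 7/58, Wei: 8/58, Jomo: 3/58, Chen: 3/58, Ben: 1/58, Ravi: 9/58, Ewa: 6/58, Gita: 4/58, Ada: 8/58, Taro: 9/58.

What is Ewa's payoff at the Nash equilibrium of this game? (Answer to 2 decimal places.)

239.66 hours

A player with share s gets back 7.4·s per unit contributed, so full contribution is dominant for anyone with s > 1/7.4 = 0.1351 and zero contribution is dominant for anyone below.
Wei, Ravi, Ada and Taro are above the threshold, contributing 59 each; the remaining 6 contribute 0. Total contributed: 236.
Ewa keeps 59 and receives 7.4 × 236 × 6/58 = 180.66 from the shared-notes effort, for a payoff of 239.66.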